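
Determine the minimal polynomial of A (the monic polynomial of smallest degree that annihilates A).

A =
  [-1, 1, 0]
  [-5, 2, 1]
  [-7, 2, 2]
x^3 - 3*x^2 + 3*x - 1

The characteristic polynomial is χ_A(x) = (x - 1)^3, so the eigenvalues are known. The minimal polynomial is
  m_A(x) = Π_λ (x − λ)^{k_λ}
where k_λ is the size of the *largest* Jordan block for λ (equivalently, the smallest k with (A − λI)^k v = 0 for every generalised eigenvector v of λ).

  λ = 1: largest Jordan block has size 3, contributing (x − 1)^3

So m_A(x) = (x - 1)^3 = x^3 - 3*x^2 + 3*x - 1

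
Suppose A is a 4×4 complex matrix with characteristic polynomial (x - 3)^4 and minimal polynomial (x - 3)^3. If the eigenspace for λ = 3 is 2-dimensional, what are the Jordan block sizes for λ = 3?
Block sizes for λ = 3: [3, 1]

Step 1 — from the characteristic polynomial, algebraic multiplicity of λ = 3 is 4. From dim ker(A − (3)·I) = 2, there are exactly 2 Jordan blocks for λ = 3.
Step 2 — from the minimal polynomial, the factor (x − 3)^3 tells us the largest block for λ = 3 has size 3.
Step 3 — with total size 4, 2 blocks, and largest block 3, the block sizes (in nonincreasing order) are [3, 1].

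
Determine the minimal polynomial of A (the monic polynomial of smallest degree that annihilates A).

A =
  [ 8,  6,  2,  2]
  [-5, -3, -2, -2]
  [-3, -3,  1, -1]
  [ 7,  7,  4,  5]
x^4 - 11*x^3 + 45*x^2 - 81*x + 54

The characteristic polynomial is χ_A(x) = (x - 3)^3*(x - 2), so the eigenvalues are known. The minimal polynomial is
  m_A(x) = Π_λ (x − λ)^{k_λ}
where k_λ is the size of the *largest* Jordan block for λ (equivalently, the smallest k with (A − λI)^k v = 0 for every generalised eigenvector v of λ).

  λ = 2: largest Jordan block has size 1, contributing (x − 2)
  λ = 3: largest Jordan block has size 3, contributing (x − 3)^3

So m_A(x) = (x - 3)^3*(x - 2) = x^4 - 11*x^3 + 45*x^2 - 81*x + 54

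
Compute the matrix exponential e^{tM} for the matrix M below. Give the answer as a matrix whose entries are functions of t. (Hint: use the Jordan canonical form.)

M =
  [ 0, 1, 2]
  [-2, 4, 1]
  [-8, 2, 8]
e^{tM} =
  [-t^2*exp(4*t) - 4*t*exp(4*t) + exp(4*t), t*exp(4*t), t^2*exp(4*t)/2 + 2*t*exp(4*t)]
  [-2*t*exp(4*t), exp(4*t), t*exp(4*t)]
  [-2*t^2*exp(4*t) - 8*t*exp(4*t), 2*t*exp(4*t), t^2*exp(4*t) + 4*t*exp(4*t) + exp(4*t)]

Strategy: write M = P · J · P⁻¹ where J is a Jordan canonical form, so e^{tM} = P · e^{tJ} · P⁻¹, and e^{tJ} can be computed block-by-block.

M has Jordan form
J =
  [4, 1, 0]
  [0, 4, 1]
  [0, 0, 4]
(up to reordering of blocks).

Per-block formulas:
  For a 3×3 Jordan block J_3(4): exp(t · J_3(4)) = e^(4t)·(I + t·N + (t^2/2)·N^2), where N is the 3×3 nilpotent shift.

After assembling e^{tJ} and conjugating by P, we get:

e^{tM} =
  [-t^2*exp(4*t) - 4*t*exp(4*t) + exp(4*t), t*exp(4*t), t^2*exp(4*t)/2 + 2*t*exp(4*t)]
  [-2*t*exp(4*t), exp(4*t), t*exp(4*t)]
  [-2*t^2*exp(4*t) - 8*t*exp(4*t), 2*t*exp(4*t), t^2*exp(4*t) + 4*t*exp(4*t) + exp(4*t)]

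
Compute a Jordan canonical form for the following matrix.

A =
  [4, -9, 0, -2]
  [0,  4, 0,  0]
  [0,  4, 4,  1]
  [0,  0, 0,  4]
J_2(4) ⊕ J_2(4)

The characteristic polynomial is
  det(x·I − A) = x^4 - 16*x^3 + 96*x^2 - 256*x + 256 = (x - 4)^4

Eigenvalues and multiplicities (the geometric multiplicity of λ is n − rank(A − λI), which equals the number of Jordan blocks for λ):
  λ = 4: algebraic multiplicity = 4, geometric multiplicity = 2

Determining the block sizes for each eigenvalue:
  λ = 4: with am = 4 and gm = 2, the partition is not yet determined (e.g. several partitions of 4 into 2 parts exist). Let N = A − (4)·I. Computing rank(N^1) = 2, rank(N^2) = 0; the number of blocks of size ≥ j is rank(N^{j−1}) − rank(N^j), giving [2, 2]. So we have 2 block(s) of size 2 → block sizes [2, 2]

Assembling the blocks gives a Jordan form
J =
  [4, 1, 0, 0]
  [0, 4, 0, 0]
  [0, 0, 4, 1]
  [0, 0, 0, 4]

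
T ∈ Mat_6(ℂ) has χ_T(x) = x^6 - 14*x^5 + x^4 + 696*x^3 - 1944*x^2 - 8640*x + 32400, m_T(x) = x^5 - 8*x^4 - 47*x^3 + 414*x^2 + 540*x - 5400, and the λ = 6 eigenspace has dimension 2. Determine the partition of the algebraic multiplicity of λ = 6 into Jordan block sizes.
Block sizes for λ = 6: [3, 1]

Step 1 — from the characteristic polynomial, algebraic multiplicity of λ = 6 is 4. From dim ker(T − (6)·I) = 2, there are exactly 2 Jordan blocks for λ = 6.
Step 2 — from the minimal polynomial, the factor (x − 6)^3 tells us the largest block for λ = 6 has size 3.
Step 3 — with total size 4, 2 blocks, and largest block 3, the block sizes (in nonincreasing order) are [3, 1].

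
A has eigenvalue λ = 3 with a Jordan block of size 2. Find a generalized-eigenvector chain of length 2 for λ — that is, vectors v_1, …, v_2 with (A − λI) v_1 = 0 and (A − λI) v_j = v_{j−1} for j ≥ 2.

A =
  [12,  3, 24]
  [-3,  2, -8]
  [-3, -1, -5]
A Jordan chain for λ = 3 of length 2:
v_1 = (9, -3, -3)ᵀ
v_2 = (1, 0, 0)ᵀ

Let N = A − (3)·I. We want v_2 with N^2 v_2 = 0 but N^1 v_2 ≠ 0; then v_{j-1} := N · v_j for j = 2, …, 2.

Pick v_2 = (1, 0, 0)ᵀ.
Then v_1 = N · v_2 = (9, -3, -3)ᵀ.

Sanity check: (A − (3)·I) v_1 = (0, 0, 0)ᵀ = 0. ✓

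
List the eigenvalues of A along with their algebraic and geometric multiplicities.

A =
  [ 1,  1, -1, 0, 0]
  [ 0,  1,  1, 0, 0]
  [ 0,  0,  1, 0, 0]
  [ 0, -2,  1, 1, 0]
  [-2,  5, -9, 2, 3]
λ = 1: alg = 4, geom = 2; λ = 3: alg = 1, geom = 1

Step 1 — factor the characteristic polynomial to read off the algebraic multiplicities:
  χ_A(x) = (x - 3)*(x - 1)^4

Step 2 — compute geometric multiplicities via the rank-nullity identity g(λ) = n − rank(A − λI):
  rank(A − (1)·I) = 3, so dim ker(A − (1)·I) = n − 3 = 2
  rank(A − (3)·I) = 4, so dim ker(A − (3)·I) = n − 4 = 1

Summary:
  λ = 1: algebraic multiplicity = 4, geometric multiplicity = 2
  λ = 3: algebraic multiplicity = 1, geometric multiplicity = 1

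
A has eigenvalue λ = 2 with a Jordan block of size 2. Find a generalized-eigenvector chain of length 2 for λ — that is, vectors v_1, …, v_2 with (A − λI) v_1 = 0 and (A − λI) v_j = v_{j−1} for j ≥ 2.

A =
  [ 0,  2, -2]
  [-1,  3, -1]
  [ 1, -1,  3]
A Jordan chain for λ = 2 of length 2:
v_1 = (-2, -1, 1)ᵀ
v_2 = (1, 0, 0)ᵀ

Let N = A − (2)·I. We want v_2 with N^2 v_2 = 0 but N^1 v_2 ≠ 0; then v_{j-1} := N · v_j for j = 2, …, 2.

Pick v_2 = (1, 0, 0)ᵀ.
Then v_1 = N · v_2 = (-2, -1, 1)ᵀ.

Sanity check: (A − (2)·I) v_1 = (0, 0, 0)ᵀ = 0. ✓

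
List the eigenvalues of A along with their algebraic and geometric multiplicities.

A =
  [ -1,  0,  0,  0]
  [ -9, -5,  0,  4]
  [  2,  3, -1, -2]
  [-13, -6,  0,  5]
λ = -1: alg = 3, geom = 1; λ = 1: alg = 1, geom = 1

Step 1 — factor the characteristic polynomial to read off the algebraic multiplicities:
  χ_A(x) = (x - 1)*(x + 1)^3

Step 2 — compute geometric multiplicities via the rank-nullity identity g(λ) = n − rank(A − λI):
  rank(A − (-1)·I) = 3, so dim ker(A − (-1)·I) = n − 3 = 1
  rank(A − (1)·I) = 3, so dim ker(A − (1)·I) = n − 3 = 1

Summary:
  λ = -1: algebraic multiplicity = 3, geometric multiplicity = 1
  λ = 1: algebraic multiplicity = 1, geometric multiplicity = 1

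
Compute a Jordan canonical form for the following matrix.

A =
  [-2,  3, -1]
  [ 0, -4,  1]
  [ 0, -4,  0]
J_3(-2)

The characteristic polynomial is
  det(x·I − A) = x^3 + 6*x^2 + 12*x + 8 = (x + 2)^3

Eigenvalues and multiplicities (the geometric multiplicity of λ is n − rank(A − λI), which equals the number of Jordan blocks for λ):
  λ = -2: algebraic multiplicity = 3, geometric multiplicity = 1

Determining the block sizes for each eigenvalue:
  λ = -2: one block (gm = 1), so the single block has size am = 3 → block sizes [3]

Assembling the blocks gives a Jordan form
J =
  [-2,  1,  0]
  [ 0, -2,  1]
  [ 0,  0, -2]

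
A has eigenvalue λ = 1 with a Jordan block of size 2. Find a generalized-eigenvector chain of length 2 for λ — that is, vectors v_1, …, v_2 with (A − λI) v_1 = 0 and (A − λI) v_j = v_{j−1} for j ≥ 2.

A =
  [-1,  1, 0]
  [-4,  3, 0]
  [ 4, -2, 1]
A Jordan chain for λ = 1 of length 2:
v_1 = (-2, -4, 4)ᵀ
v_2 = (1, 0, 0)ᵀ

Let N = A − (1)·I. We want v_2 with N^2 v_2 = 0 but N^1 v_2 ≠ 0; then v_{j-1} := N · v_j for j = 2, …, 2.

Pick v_2 = (1, 0, 0)ᵀ.
Then v_1 = N · v_2 = (-2, -4, 4)ᵀ.

Sanity check: (A − (1)·I) v_1 = (0, 0, 0)ᵀ = 0. ✓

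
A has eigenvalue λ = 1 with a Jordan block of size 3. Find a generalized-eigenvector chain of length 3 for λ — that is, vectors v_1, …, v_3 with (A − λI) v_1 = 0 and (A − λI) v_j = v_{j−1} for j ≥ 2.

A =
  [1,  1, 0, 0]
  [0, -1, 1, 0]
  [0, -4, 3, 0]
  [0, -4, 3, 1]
A Jordan chain for λ = 1 of length 3:
v_1 = (-2, 0, 0, -4)ᵀ
v_2 = (1, -2, -4, -4)ᵀ
v_3 = (0, 1, 0, 0)ᵀ

Let N = A − (1)·I. We want v_3 with N^3 v_3 = 0 but N^2 v_3 ≠ 0; then v_{j-1} := N · v_j for j = 3, …, 2.

Pick v_3 = (0, 1, 0, 0)ᵀ.
Then v_2 = N · v_3 = (1, -2, -4, -4)ᵀ.
Then v_1 = N · v_2 = (-2, 0, 0, -4)ᵀ.

Sanity check: (A − (1)·I) v_1 = (0, 0, 0, 0)ᵀ = 0. ✓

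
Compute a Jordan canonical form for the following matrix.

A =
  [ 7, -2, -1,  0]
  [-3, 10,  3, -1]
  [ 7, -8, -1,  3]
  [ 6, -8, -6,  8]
J_3(6) ⊕ J_1(6)

The characteristic polynomial is
  det(x·I − A) = x^4 - 24*x^3 + 216*x^2 - 864*x + 1296 = (x - 6)^4

Eigenvalues and multiplicities (the geometric multiplicity of λ is n − rank(A − λI), which equals the number of Jordan blocks for λ):
  λ = 6: algebraic multiplicity = 4, geometric multiplicity = 2

Determining the block sizes for each eigenvalue:
  λ = 6: with am = 4 and gm = 2, the partition is not yet determined (e.g. several partitions of 4 into 2 parts exist). Let N = A − (6)·I. Computing rank(N^1) = 2, rank(N^2) = 1, rank(N^3) = 0; the number of blocks of size ≥ j is rank(N^{j−1}) − rank(N^j), giving [2, 1, 1]. So we have 1 block(s) of size 3, 1 block(s) of size 1 → block sizes [3, 1]

Assembling the blocks gives a Jordan form
J =
  [6, 1, 0, 0]
  [0, 6, 1, 0]
  [0, 0, 6, 0]
  [0, 0, 0, 6]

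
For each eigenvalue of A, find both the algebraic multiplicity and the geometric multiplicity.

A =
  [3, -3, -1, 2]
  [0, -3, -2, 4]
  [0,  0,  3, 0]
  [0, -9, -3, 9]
λ = 3: alg = 4, geom = 3

Step 1 — factor the characteristic polynomial to read off the algebraic multiplicities:
  χ_A(x) = (x - 3)^4

Step 2 — compute geometric multiplicities via the rank-nullity identity g(λ) = n − rank(A − λI):
  rank(A − (3)·I) = 1, so dim ker(A − (3)·I) = n − 1 = 3

Summary:
  λ = 3: algebraic multiplicity = 4, geometric multiplicity = 3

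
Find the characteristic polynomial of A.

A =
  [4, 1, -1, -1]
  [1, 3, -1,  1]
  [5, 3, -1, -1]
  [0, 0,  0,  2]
x^4 - 8*x^3 + 24*x^2 - 32*x + 16

Expanding det(x·I − A) (e.g. by cofactor expansion or by noting that A is similar to its Jordan form J, which has the same characteristic polynomial as A) gives
  χ_A(x) = x^4 - 8*x^3 + 24*x^2 - 32*x + 16
which factors as (x - 2)^4. The eigenvalues (with algebraic multiplicities) are λ = 2 with multiplicity 4.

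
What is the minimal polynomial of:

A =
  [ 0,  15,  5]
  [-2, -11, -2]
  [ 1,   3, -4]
x^2 + 10*x + 25

The characteristic polynomial is χ_A(x) = (x + 5)^3, so the eigenvalues are known. The minimal polynomial is
  m_A(x) = Π_λ (x − λ)^{k_λ}
where k_λ is the size of the *largest* Jordan block for λ (equivalently, the smallest k with (A − λI)^k v = 0 for every generalised eigenvector v of λ).

  λ = -5: largest Jordan block has size 2, contributing (x + 5)^2

So m_A(x) = (x + 5)^2 = x^2 + 10*x + 25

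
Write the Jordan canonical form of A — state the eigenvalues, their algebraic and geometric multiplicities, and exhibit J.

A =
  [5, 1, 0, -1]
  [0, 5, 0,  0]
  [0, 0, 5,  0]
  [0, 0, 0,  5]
J_2(5) ⊕ J_1(5) ⊕ J_1(5)

The characteristic polynomial is
  det(x·I − A) = x^4 - 20*x^3 + 150*x^2 - 500*x + 625 = (x - 5)^4

Eigenvalues and multiplicities (the geometric multiplicity of λ is n − rank(A − λI), which equals the number of Jordan blocks for λ):
  λ = 5: algebraic multiplicity = 4, geometric multiplicity = 3

Determining the block sizes for each eigenvalue:
  λ = 5: 3 blocks summing to 4 forces exactly one block of size 2 and the rest size 1 → block sizes [2, 1, 1]

Assembling the blocks gives a Jordan form
J =
  [5, 1, 0, 0]
  [0, 5, 0, 0]
  [0, 0, 5, 0]
  [0, 0, 0, 5]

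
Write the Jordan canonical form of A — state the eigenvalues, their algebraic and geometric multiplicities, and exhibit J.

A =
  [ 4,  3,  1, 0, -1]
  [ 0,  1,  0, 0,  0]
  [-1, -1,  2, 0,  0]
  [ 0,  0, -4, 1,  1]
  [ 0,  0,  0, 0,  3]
J_1(1) ⊕ J_1(1) ⊕ J_3(3)

The characteristic polynomial is
  det(x·I − A) = x^5 - 11*x^4 + 46*x^3 - 90*x^2 + 81*x - 27 = (x - 3)^3*(x - 1)^2

Eigenvalues and multiplicities (the geometric multiplicity of λ is n − rank(A − λI), which equals the number of Jordan blocks for λ):
  λ = 1: algebraic multiplicity = 2, geometric multiplicity = 2
  λ = 3: algebraic multiplicity = 3, geometric multiplicity = 1

Determining the block sizes for each eigenvalue:
  λ = 1: gm = am = 2, so every block has size 1 → block sizes [1, 1]
  λ = 3: one block (gm = 1), so the single block has size am = 3 → block sizes [3]

Assembling the blocks gives a Jordan form
J =
  [1, 0, 0, 0, 0]
  [0, 1, 0, 0, 0]
  [0, 0, 3, 1, 0]
  [0, 0, 0, 3, 1]
  [0, 0, 0, 0, 3]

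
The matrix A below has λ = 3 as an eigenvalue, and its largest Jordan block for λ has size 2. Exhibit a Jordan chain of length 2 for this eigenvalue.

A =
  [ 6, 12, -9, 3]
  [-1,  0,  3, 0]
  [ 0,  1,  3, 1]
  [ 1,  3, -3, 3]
A Jordan chain for λ = 3 of length 2:
v_1 = (3, -1, 0, 1)ᵀ
v_2 = (1, 0, 0, 0)ᵀ

Let N = A − (3)·I. We want v_2 with N^2 v_2 = 0 but N^1 v_2 ≠ 0; then v_{j-1} := N · v_j for j = 2, …, 2.

Pick v_2 = (1, 0, 0, 0)ᵀ.
Then v_1 = N · v_2 = (3, -1, 0, 1)ᵀ.

Sanity check: (A − (3)·I) v_1 = (0, 0, 0, 0)ᵀ = 0. ✓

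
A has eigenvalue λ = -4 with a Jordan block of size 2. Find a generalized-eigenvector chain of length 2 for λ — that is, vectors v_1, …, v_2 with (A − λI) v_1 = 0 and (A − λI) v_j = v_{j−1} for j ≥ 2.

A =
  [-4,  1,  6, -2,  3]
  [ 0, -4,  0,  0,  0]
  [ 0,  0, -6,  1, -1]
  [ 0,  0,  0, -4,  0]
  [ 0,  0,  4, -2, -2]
A Jordan chain for λ = -4 of length 2:
v_1 = (1, 0, 0, 0, 0)ᵀ
v_2 = (0, 1, 0, 0, 0)ᵀ

Let N = A − (-4)·I. We want v_2 with N^2 v_2 = 0 but N^1 v_2 ≠ 0; then v_{j-1} := N · v_j for j = 2, …, 2.

Pick v_2 = (0, 1, 0, 0, 0)ᵀ.
Then v_1 = N · v_2 = (1, 0, 0, 0, 0)ᵀ.

Sanity check: (A − (-4)·I) v_1 = (0, 0, 0, 0, 0)ᵀ = 0. ✓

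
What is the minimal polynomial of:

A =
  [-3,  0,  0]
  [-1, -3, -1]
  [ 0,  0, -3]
x^2 + 6*x + 9

The characteristic polynomial is χ_A(x) = (x + 3)^3, so the eigenvalues are known. The minimal polynomial is
  m_A(x) = Π_λ (x − λ)^{k_λ}
where k_λ is the size of the *largest* Jordan block for λ (equivalently, the smallest k with (A − λI)^k v = 0 for every generalised eigenvector v of λ).

  λ = -3: largest Jordan block has size 2, contributing (x + 3)^2

So m_A(x) = (x + 3)^2 = x^2 + 6*x + 9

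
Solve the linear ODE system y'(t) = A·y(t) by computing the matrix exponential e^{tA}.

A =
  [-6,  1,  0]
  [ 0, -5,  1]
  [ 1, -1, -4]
e^{tA} =
  [t^2*exp(-5*t)/2 - t*exp(-5*t) + exp(-5*t), -t^2*exp(-5*t)/2 + t*exp(-5*t), t^2*exp(-5*t)/2]
  [t^2*exp(-5*t)/2, -t^2*exp(-5*t)/2 + exp(-5*t), t^2*exp(-5*t)/2 + t*exp(-5*t)]
  [t*exp(-5*t), -t*exp(-5*t), t*exp(-5*t) + exp(-5*t)]

Strategy: write A = P · J · P⁻¹ where J is a Jordan canonical form, so e^{tA} = P · e^{tJ} · P⁻¹, and e^{tJ} can be computed block-by-block.

A has Jordan form
J =
  [-5,  1,  0]
  [ 0, -5,  1]
  [ 0,  0, -5]
(up to reordering of blocks).

Per-block formulas:
  For a 3×3 Jordan block J_3(-5): exp(t · J_3(-5)) = e^(-5t)·(I + t·N + (t^2/2)·N^2), where N is the 3×3 nilpotent shift.

After assembling e^{tJ} and conjugating by P, we get:

e^{tA} =
  [t^2*exp(-5*t)/2 - t*exp(-5*t) + exp(-5*t), -t^2*exp(-5*t)/2 + t*exp(-5*t), t^2*exp(-5*t)/2]
  [t^2*exp(-5*t)/2, -t^2*exp(-5*t)/2 + exp(-5*t), t^2*exp(-5*t)/2 + t*exp(-5*t)]
  [t*exp(-5*t), -t*exp(-5*t), t*exp(-5*t) + exp(-5*t)]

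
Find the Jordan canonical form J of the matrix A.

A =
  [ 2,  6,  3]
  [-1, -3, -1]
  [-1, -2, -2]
J_2(-1) ⊕ J_1(-1)

The characteristic polynomial is
  det(x·I − A) = x^3 + 3*x^2 + 3*x + 1 = (x + 1)^3

Eigenvalues and multiplicities (the geometric multiplicity of λ is n − rank(A − λI), which equals the number of Jordan blocks for λ):
  λ = -1: algebraic multiplicity = 3, geometric multiplicity = 2

Determining the block sizes for each eigenvalue:
  λ = -1: 2 blocks summing to 3 forces exactly one block of size 2 and the rest size 1 → block sizes [2, 1]

Assembling the blocks gives a Jordan form
J =
  [-1,  1,  0]
  [ 0, -1,  0]
  [ 0,  0, -1]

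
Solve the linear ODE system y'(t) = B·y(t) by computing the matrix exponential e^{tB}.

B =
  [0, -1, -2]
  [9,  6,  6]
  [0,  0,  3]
e^{tB} =
  [-3*t*exp(3*t) + exp(3*t), -t*exp(3*t), -2*t*exp(3*t)]
  [9*t*exp(3*t), 3*t*exp(3*t) + exp(3*t), 6*t*exp(3*t)]
  [0, 0, exp(3*t)]

Strategy: write B = P · J · P⁻¹ where J is a Jordan canonical form, so e^{tB} = P · e^{tJ} · P⁻¹, and e^{tJ} can be computed block-by-block.

B has Jordan form
J =
  [3, 1, 0]
  [0, 3, 0]
  [0, 0, 3]
(up to reordering of blocks).

Per-block formulas:
  For a 1×1 block at λ = 3: exp(t · [3]) = [e^(3t)].
  For a 2×2 Jordan block J_2(3): exp(t · J_2(3)) = e^(3t)·(I + t·N), where N is the 2×2 nilpotent shift.

After assembling e^{tJ} and conjugating by P, we get:

e^{tB} =
  [-3*t*exp(3*t) + exp(3*t), -t*exp(3*t), -2*t*exp(3*t)]
  [9*t*exp(3*t), 3*t*exp(3*t) + exp(3*t), 6*t*exp(3*t)]
  [0, 0, exp(3*t)]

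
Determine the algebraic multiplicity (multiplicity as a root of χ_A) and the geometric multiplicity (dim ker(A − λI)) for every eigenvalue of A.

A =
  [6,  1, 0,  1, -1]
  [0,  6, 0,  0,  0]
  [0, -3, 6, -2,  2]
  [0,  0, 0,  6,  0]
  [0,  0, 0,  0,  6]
λ = 6: alg = 5, geom = 3

Step 1 — factor the characteristic polynomial to read off the algebraic multiplicities:
  χ_A(x) = (x - 6)^5

Step 2 — compute geometric multiplicities via the rank-nullity identity g(λ) = n − rank(A − λI):
  rank(A − (6)·I) = 2, so dim ker(A − (6)·I) = n − 2 = 3

Summary:
  λ = 6: algebraic multiplicity = 5, geometric multiplicity = 3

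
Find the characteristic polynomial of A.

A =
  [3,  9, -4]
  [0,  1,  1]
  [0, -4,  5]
x^3 - 9*x^2 + 27*x - 27

Expanding det(x·I − A) (e.g. by cofactor expansion or by noting that A is similar to its Jordan form J, which has the same characteristic polynomial as A) gives
  χ_A(x) = x^3 - 9*x^2 + 27*x - 27
which factors as (x - 3)^3. The eigenvalues (with algebraic multiplicities) are λ = 3 with multiplicity 3.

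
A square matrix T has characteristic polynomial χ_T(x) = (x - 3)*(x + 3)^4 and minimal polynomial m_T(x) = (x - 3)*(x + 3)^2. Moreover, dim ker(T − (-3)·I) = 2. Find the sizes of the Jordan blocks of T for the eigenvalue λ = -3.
Block sizes for λ = -3: [2, 2]

Step 1 — from the characteristic polynomial, algebraic multiplicity of λ = -3 is 4. From dim ker(T − (-3)·I) = 2, there are exactly 2 Jordan blocks for λ = -3.
Step 2 — from the minimal polynomial, the factor (x + 3)^2 tells us the largest block for λ = -3 has size 2.
Step 3 — with total size 4, 2 blocks, and largest block 2, the block sizes (in nonincreasing order) are [2, 2].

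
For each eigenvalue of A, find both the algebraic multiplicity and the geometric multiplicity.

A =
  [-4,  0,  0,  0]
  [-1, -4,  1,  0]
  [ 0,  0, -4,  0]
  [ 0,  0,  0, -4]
λ = -4: alg = 4, geom = 3

Step 1 — factor the characteristic polynomial to read off the algebraic multiplicities:
  χ_A(x) = (x + 4)^4

Step 2 — compute geometric multiplicities via the rank-nullity identity g(λ) = n − rank(A − λI):
  rank(A − (-4)·I) = 1, so dim ker(A − (-4)·I) = n − 1 = 3

Summary:
  λ = -4: algebraic multiplicity = 4, geometric multiplicity = 3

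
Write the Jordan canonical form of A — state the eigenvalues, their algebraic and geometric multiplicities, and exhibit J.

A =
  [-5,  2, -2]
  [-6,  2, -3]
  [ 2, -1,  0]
J_2(-1) ⊕ J_1(-1)

The characteristic polynomial is
  det(x·I − A) = x^3 + 3*x^2 + 3*x + 1 = (x + 1)^3

Eigenvalues and multiplicities (the geometric multiplicity of λ is n − rank(A − λI), which equals the number of Jordan blocks for λ):
  λ = -1: algebraic multiplicity = 3, geometric multiplicity = 2

Determining the block sizes for each eigenvalue:
  λ = -1: 2 blocks summing to 3 forces exactly one block of size 2 and the rest size 1 → block sizes [2, 1]

Assembling the blocks gives a Jordan form
J =
  [-1,  1,  0]
  [ 0, -1,  0]
  [ 0,  0, -1]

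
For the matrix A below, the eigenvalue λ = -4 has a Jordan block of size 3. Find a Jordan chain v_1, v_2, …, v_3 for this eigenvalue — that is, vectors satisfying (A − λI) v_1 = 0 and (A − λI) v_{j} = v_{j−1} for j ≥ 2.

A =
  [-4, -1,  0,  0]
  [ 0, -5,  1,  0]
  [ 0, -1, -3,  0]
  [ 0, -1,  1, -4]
A Jordan chain for λ = -4 of length 3:
v_1 = (1, 0, 0, 0)ᵀ
v_2 = (-1, -1, -1, -1)ᵀ
v_3 = (0, 1, 0, 0)ᵀ

Let N = A − (-4)·I. We want v_3 with N^3 v_3 = 0 but N^2 v_3 ≠ 0; then v_{j-1} := N · v_j for j = 3, …, 2.

Pick v_3 = (0, 1, 0, 0)ᵀ.
Then v_2 = N · v_3 = (-1, -1, -1, -1)ᵀ.
Then v_1 = N · v_2 = (1, 0, 0, 0)ᵀ.

Sanity check: (A − (-4)·I) v_1 = (0, 0, 0, 0)ᵀ = 0. ✓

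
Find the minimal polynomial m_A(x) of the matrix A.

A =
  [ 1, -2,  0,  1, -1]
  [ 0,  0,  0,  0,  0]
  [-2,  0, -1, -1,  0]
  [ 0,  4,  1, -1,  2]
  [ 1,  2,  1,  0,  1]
x^2

The characteristic polynomial is χ_A(x) = x^5, so the eigenvalues are known. The minimal polynomial is
  m_A(x) = Π_λ (x − λ)^{k_λ}
where k_λ is the size of the *largest* Jordan block for λ (equivalently, the smallest k with (A − λI)^k v = 0 for every generalised eigenvector v of λ).

  λ = 0: largest Jordan block has size 2, contributing (x − 0)^2

So m_A(x) = x^2 = x^2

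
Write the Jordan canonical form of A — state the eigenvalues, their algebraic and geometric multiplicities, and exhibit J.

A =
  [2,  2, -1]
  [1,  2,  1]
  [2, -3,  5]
J_3(3)

The characteristic polynomial is
  det(x·I − A) = x^3 - 9*x^2 + 27*x - 27 = (x - 3)^3

Eigenvalues and multiplicities (the geometric multiplicity of λ is n − rank(A − λI), which equals the number of Jordan blocks for λ):
  λ = 3: algebraic multiplicity = 3, geometric multiplicity = 1

Determining the block sizes for each eigenvalue:
  λ = 3: one block (gm = 1), so the single block has size am = 3 → block sizes [3]

Assembling the blocks gives a Jordan form
J =
  [3, 1, 0]
  [0, 3, 1]
  [0, 0, 3]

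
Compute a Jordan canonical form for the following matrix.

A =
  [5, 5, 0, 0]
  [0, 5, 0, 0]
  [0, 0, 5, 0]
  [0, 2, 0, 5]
J_2(5) ⊕ J_1(5) ⊕ J_1(5)

The characteristic polynomial is
  det(x·I − A) = x^4 - 20*x^3 + 150*x^2 - 500*x + 625 = (x - 5)^4

Eigenvalues and multiplicities (the geometric multiplicity of λ is n − rank(A − λI), which equals the number of Jordan blocks for λ):
  λ = 5: algebraic multiplicity = 4, geometric multiplicity = 3

Determining the block sizes for each eigenvalue:
  λ = 5: 3 blocks summing to 4 forces exactly one block of size 2 and the rest size 1 → block sizes [2, 1, 1]

Assembling the blocks gives a Jordan form
J =
  [5, 1, 0, 0]
  [0, 5, 0, 0]
  [0, 0, 5, 0]
  [0, 0, 0, 5]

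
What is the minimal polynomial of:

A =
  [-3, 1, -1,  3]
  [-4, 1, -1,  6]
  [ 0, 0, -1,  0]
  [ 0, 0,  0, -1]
x^3 + 3*x^2 + 3*x + 1

The characteristic polynomial is χ_A(x) = (x + 1)^4, so the eigenvalues are known. The minimal polynomial is
  m_A(x) = Π_λ (x − λ)^{k_λ}
where k_λ is the size of the *largest* Jordan block for λ (equivalently, the smallest k with (A − λI)^k v = 0 for every generalised eigenvector v of λ).

  λ = -1: largest Jordan block has size 3, contributing (x + 1)^3

So m_A(x) = (x + 1)^3 = x^3 + 3*x^2 + 3*x + 1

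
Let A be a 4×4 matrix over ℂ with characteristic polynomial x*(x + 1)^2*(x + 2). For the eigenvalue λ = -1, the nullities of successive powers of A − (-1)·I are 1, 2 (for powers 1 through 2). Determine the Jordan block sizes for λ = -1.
Block sizes for λ = -1: [2]

From the dimensions of kernels of powers, the number of Jordan blocks of size at least j is d_j − d_{j−1} where d_j = dim ker(N^j) (with d_0 = 0). Computing the differences gives [1, 1].
The number of blocks of size exactly k is (#blocks of size ≥ k) − (#blocks of size ≥ k + 1), so the partition is: 1 block(s) of size 2.
In nonincreasing order the block sizes are [2].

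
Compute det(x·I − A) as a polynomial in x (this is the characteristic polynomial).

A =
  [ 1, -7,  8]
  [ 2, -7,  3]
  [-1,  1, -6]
x^3 + 12*x^2 + 48*x + 64

Expanding det(x·I − A) (e.g. by cofactor expansion or by noting that A is similar to its Jordan form J, which has the same characteristic polynomial as A) gives
  χ_A(x) = x^3 + 12*x^2 + 48*x + 64
which factors as (x + 4)^3. The eigenvalues (with algebraic multiplicities) are λ = -4 with multiplicity 3.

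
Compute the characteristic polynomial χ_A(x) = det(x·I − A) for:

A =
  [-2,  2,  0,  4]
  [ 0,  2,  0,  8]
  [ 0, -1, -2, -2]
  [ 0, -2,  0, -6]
x^4 + 8*x^3 + 24*x^2 + 32*x + 16

Expanding det(x·I − A) (e.g. by cofactor expansion or by noting that A is similar to its Jordan form J, which has the same characteristic polynomial as A) gives
  χ_A(x) = x^4 + 8*x^3 + 24*x^2 + 32*x + 16
which factors as (x + 2)^4. The eigenvalues (with algebraic multiplicities) are λ = -2 with multiplicity 4.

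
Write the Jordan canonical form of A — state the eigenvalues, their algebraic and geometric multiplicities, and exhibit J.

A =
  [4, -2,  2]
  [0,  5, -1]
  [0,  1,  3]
J_2(4) ⊕ J_1(4)

The characteristic polynomial is
  det(x·I − A) = x^3 - 12*x^2 + 48*x - 64 = (x - 4)^3

Eigenvalues and multiplicities (the geometric multiplicity of λ is n − rank(A − λI), which equals the number of Jordan blocks for λ):
  λ = 4: algebraic multiplicity = 3, geometric multiplicity = 2

Determining the block sizes for each eigenvalue:
  λ = 4: 2 blocks summing to 3 forces exactly one block of size 2 and the rest size 1 → block sizes [2, 1]

Assembling the blocks gives a Jordan form
J =
  [4, 1, 0]
  [0, 4, 0]
  [0, 0, 4]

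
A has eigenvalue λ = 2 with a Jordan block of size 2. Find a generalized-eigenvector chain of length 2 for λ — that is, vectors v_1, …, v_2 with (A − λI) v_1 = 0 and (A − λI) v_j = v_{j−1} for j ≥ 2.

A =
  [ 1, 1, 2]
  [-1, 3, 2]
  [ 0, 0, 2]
A Jordan chain for λ = 2 of length 2:
v_1 = (-1, -1, 0)ᵀ
v_2 = (1, 0, 0)ᵀ

Let N = A − (2)·I. We want v_2 with N^2 v_2 = 0 but N^1 v_2 ≠ 0; then v_{j-1} := N · v_j for j = 2, …, 2.

Pick v_2 = (1, 0, 0)ᵀ.
Then v_1 = N · v_2 = (-1, -1, 0)ᵀ.

Sanity check: (A − (2)·I) v_1 = (0, 0, 0)ᵀ = 0. ✓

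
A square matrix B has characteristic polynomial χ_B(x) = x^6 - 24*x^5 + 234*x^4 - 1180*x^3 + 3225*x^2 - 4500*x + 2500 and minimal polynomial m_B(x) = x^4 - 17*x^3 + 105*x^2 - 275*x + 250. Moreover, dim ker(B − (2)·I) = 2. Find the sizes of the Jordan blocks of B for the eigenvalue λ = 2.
Block sizes for λ = 2: [1, 1]

Step 1 — from the characteristic polynomial, algebraic multiplicity of λ = 2 is 2. From dim ker(B − (2)·I) = 2, there are exactly 2 Jordan blocks for λ = 2.
Step 2 — from the minimal polynomial, the factor (x − 2) tells us the largest block for λ = 2 has size 1.
Step 3 — with total size 2, 2 blocks, and largest block 1, the block sizes (in nonincreasing order) are [1, 1].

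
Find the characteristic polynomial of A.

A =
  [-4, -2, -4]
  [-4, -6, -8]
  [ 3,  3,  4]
x^3 + 6*x^2 + 12*x + 8

Expanding det(x·I − A) (e.g. by cofactor expansion or by noting that A is similar to its Jordan form J, which has the same characteristic polynomial as A) gives
  χ_A(x) = x^3 + 6*x^2 + 12*x + 8
which factors as (x + 2)^3. The eigenvalues (with algebraic multiplicities) are λ = -2 with multiplicity 3.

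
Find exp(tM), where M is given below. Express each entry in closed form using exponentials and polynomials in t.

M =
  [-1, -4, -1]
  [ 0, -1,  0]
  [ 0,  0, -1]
e^{tM} =
  [exp(-t), -4*t*exp(-t), -t*exp(-t)]
  [0, exp(-t), 0]
  [0, 0, exp(-t)]

Strategy: write M = P · J · P⁻¹ where J is a Jordan canonical form, so e^{tM} = P · e^{tJ} · P⁻¹, and e^{tJ} can be computed block-by-block.

M has Jordan form
J =
  [-1,  1,  0]
  [ 0, -1,  0]
  [ 0,  0, -1]
(up to reordering of blocks).

Per-block formulas:
  For a 1×1 block at λ = -1: exp(t · [-1]) = [e^(-1t)].
  For a 2×2 Jordan block J_2(-1): exp(t · J_2(-1)) = e^(-1t)·(I + t·N), where N is the 2×2 nilpotent shift.

After assembling e^{tJ} and conjugating by P, we get:

e^{tM} =
  [exp(-t), -4*t*exp(-t), -t*exp(-t)]
  [0, exp(-t), 0]
  [0, 0, exp(-t)]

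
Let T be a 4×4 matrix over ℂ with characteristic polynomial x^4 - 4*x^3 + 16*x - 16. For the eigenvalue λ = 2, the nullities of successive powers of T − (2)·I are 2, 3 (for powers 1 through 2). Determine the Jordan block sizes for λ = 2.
Block sizes for λ = 2: [2, 1]

From the dimensions of kernels of powers, the number of Jordan blocks of size at least j is d_j − d_{j−1} where d_j = dim ker(N^j) (with d_0 = 0). Computing the differences gives [2, 1].
The number of blocks of size exactly k is (#blocks of size ≥ k) − (#blocks of size ≥ k + 1), so the partition is: 1 block(s) of size 1, 1 block(s) of size 2.
In nonincreasing order the block sizes are [2, 1].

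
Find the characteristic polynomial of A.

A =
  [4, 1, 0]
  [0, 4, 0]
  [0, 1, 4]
x^3 - 12*x^2 + 48*x - 64

Expanding det(x·I − A) (e.g. by cofactor expansion or by noting that A is similar to its Jordan form J, which has the same characteristic polynomial as A) gives
  χ_A(x) = x^3 - 12*x^2 + 48*x - 64
which factors as (x - 4)^3. The eigenvalues (with algebraic multiplicities) are λ = 4 with multiplicity 3.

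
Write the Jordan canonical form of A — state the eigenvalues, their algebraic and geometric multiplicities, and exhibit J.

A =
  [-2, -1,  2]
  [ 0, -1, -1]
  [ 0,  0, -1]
J_1(-2) ⊕ J_2(-1)

The characteristic polynomial is
  det(x·I − A) = x^3 + 4*x^2 + 5*x + 2 = (x + 1)^2*(x + 2)

Eigenvalues and multiplicities (the geometric multiplicity of λ is n − rank(A − λI), which equals the number of Jordan blocks for λ):
  λ = -2: algebraic multiplicity = 1, geometric multiplicity = 1
  λ = -1: algebraic multiplicity = 2, geometric multiplicity = 1

Determining the block sizes for each eigenvalue:
  λ = -2: one block (gm = 1), so the single block has size am = 1 → block sizes [1]
  λ = -1: one block (gm = 1), so the single block has size am = 2 → block sizes [2]

Assembling the blocks gives a Jordan form
J =
  [-2,  0,  0]
  [ 0, -1,  1]
  [ 0,  0, -1]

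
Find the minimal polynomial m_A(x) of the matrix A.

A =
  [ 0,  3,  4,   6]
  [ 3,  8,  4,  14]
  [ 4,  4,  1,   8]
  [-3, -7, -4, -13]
x^3 + 5*x^2 + 3*x - 9

The characteristic polynomial is χ_A(x) = (x - 1)^2*(x + 3)^2, so the eigenvalues are known. The minimal polynomial is
  m_A(x) = Π_λ (x − λ)^{k_λ}
where k_λ is the size of the *largest* Jordan block for λ (equivalently, the smallest k with (A − λI)^k v = 0 for every generalised eigenvector v of λ).

  λ = -3: largest Jordan block has size 2, contributing (x + 3)^2
  λ = 1: largest Jordan block has size 1, contributing (x − 1)

So m_A(x) = (x - 1)*(x + 3)^2 = x^3 + 5*x^2 + 3*x - 9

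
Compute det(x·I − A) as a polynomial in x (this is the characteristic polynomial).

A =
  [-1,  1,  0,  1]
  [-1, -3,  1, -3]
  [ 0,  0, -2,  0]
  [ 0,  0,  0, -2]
x^4 + 8*x^3 + 24*x^2 + 32*x + 16

Expanding det(x·I − A) (e.g. by cofactor expansion or by noting that A is similar to its Jordan form J, which has the same characteristic polynomial as A) gives
  χ_A(x) = x^4 + 8*x^3 + 24*x^2 + 32*x + 16
which factors as (x + 2)^4. The eigenvalues (with algebraic multiplicities) are λ = -2 with multiplicity 4.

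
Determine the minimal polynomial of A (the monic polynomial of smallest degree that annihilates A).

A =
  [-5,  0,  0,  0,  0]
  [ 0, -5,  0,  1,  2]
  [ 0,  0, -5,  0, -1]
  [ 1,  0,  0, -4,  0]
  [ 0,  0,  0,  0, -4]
x^3 + 14*x^2 + 65*x + 100

The characteristic polynomial is χ_A(x) = (x + 4)^2*(x + 5)^3, so the eigenvalues are known. The minimal polynomial is
  m_A(x) = Π_λ (x − λ)^{k_λ}
where k_λ is the size of the *largest* Jordan block for λ (equivalently, the smallest k with (A − λI)^k v = 0 for every generalised eigenvector v of λ).

  λ = -5: largest Jordan block has size 2, contributing (x + 5)^2
  λ = -4: largest Jordan block has size 1, contributing (x + 4)

So m_A(x) = (x + 4)*(x + 5)^2 = x^3 + 14*x^2 + 65*x + 100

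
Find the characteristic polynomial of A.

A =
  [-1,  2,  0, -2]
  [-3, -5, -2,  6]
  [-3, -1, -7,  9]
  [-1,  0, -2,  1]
x^4 + 12*x^3 + 54*x^2 + 108*x + 81

Expanding det(x·I − A) (e.g. by cofactor expansion or by noting that A is similar to its Jordan form J, which has the same characteristic polynomial as A) gives
  χ_A(x) = x^4 + 12*x^3 + 54*x^2 + 108*x + 81
which factors as (x + 3)^4. The eigenvalues (with algebraic multiplicities) are λ = -3 with multiplicity 4.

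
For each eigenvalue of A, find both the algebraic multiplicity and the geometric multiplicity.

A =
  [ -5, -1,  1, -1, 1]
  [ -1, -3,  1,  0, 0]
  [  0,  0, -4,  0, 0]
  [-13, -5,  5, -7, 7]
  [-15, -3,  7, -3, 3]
λ = -4: alg = 4, geom = 2; λ = 0: alg = 1, geom = 1

Step 1 — factor the characteristic polynomial to read off the algebraic multiplicities:
  χ_A(x) = x*(x + 4)^4

Step 2 — compute geometric multiplicities via the rank-nullity identity g(λ) = n − rank(A − λI):
  rank(A − (-4)·I) = 3, so dim ker(A − (-4)·I) = n − 3 = 2
  rank(A − (0)·I) = 4, so dim ker(A − (0)·I) = n − 4 = 1

Summary:
  λ = -4: algebraic multiplicity = 4, geometric multiplicity = 2
  λ = 0: algebraic multiplicity = 1, geometric multiplicity = 1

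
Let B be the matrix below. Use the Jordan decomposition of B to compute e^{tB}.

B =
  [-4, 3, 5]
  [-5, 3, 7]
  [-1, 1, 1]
e^{tB} =
  [-2*t^2 - 4*t + 1, t^2 + 3*t, 3*t^2 + 5*t]
  [-t^2 - 5*t, t^2/2 + 3*t + 1, 3*t^2/2 + 7*t]
  [-t^2 - t, t^2/2 + t, 3*t^2/2 + t + 1]

Strategy: write B = P · J · P⁻¹ where J is a Jordan canonical form, so e^{tB} = P · e^{tJ} · P⁻¹, and e^{tJ} can be computed block-by-block.

B has Jordan form
J =
  [0, 1, 0]
  [0, 0, 1]
  [0, 0, 0]
(up to reordering of blocks).

Per-block formulas:
  For a 3×3 Jordan block J_3(0): exp(t · J_3(0)) = e^(0t)·(I + t·N + (t^2/2)·N^2), where N is the 3×3 nilpotent shift.

After assembling e^{tJ} and conjugating by P, we get:

e^{tB} =
  [-2*t^2 - 4*t + 1, t^2 + 3*t, 3*t^2 + 5*t]
  [-t^2 - 5*t, t^2/2 + 3*t + 1, 3*t^2/2 + 7*t]
  [-t^2 - t, t^2/2 + t, 3*t^2/2 + t + 1]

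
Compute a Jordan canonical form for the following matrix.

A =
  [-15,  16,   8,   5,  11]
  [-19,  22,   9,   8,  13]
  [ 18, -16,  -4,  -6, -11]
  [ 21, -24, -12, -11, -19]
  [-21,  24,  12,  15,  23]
J_1(-1) ⊕ J_3(4) ⊕ J_1(4)

The characteristic polynomial is
  det(x·I − A) = x^5 - 15*x^4 + 80*x^3 - 160*x^2 + 256 = (x - 4)^4*(x + 1)

Eigenvalues and multiplicities (the geometric multiplicity of λ is n − rank(A − λI), which equals the number of Jordan blocks for λ):
  λ = -1: algebraic multiplicity = 1, geometric multiplicity = 1
  λ = 4: algebraic multiplicity = 4, geometric multiplicity = 2

Determining the block sizes for each eigenvalue:
  λ = -1: one block (gm = 1), so the single block has size am = 1 → block sizes [1]
  λ = 4: with am = 4 and gm = 2, the partition is not yet determined (e.g. several partitions of 4 into 2 parts exist). Let N = A − (4)·I. Computing rank(N^1) = 3, rank(N^2) = 2, rank(N^3) = 1; the number of blocks of size ≥ j is rank(N^{j−1}) − rank(N^j), giving [2, 1, 1]. So we have 1 block(s) of size 3, 1 block(s) of size 1 → block sizes [3, 1]

Assembling the blocks gives a Jordan form
J =
  [-1, 0, 0, 0, 0]
  [ 0, 4, 1, 0, 0]
  [ 0, 0, 4, 1, 0]
  [ 0, 0, 0, 4, 0]
  [ 0, 0, 0, 0, 4]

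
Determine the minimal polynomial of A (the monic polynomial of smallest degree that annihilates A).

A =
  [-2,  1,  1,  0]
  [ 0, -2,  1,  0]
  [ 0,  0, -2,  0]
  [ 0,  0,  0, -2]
x^3 + 6*x^2 + 12*x + 8

The characteristic polynomial is χ_A(x) = (x + 2)^4, so the eigenvalues are known. The minimal polynomial is
  m_A(x) = Π_λ (x − λ)^{k_λ}
where k_λ is the size of the *largest* Jordan block for λ (equivalently, the smallest k with (A − λI)^k v = 0 for every generalised eigenvector v of λ).

  λ = -2: largest Jordan block has size 3, contributing (x + 2)^3

So m_A(x) = (x + 2)^3 = x^3 + 6*x^2 + 12*x + 8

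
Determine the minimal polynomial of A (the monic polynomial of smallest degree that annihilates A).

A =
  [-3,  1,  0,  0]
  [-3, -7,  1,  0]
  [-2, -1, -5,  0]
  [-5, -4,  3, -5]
x^3 + 15*x^2 + 75*x + 125

The characteristic polynomial is χ_A(x) = (x + 5)^4, so the eigenvalues are known. The minimal polynomial is
  m_A(x) = Π_λ (x − λ)^{k_λ}
where k_λ is the size of the *largest* Jordan block for λ (equivalently, the smallest k with (A − λI)^k v = 0 for every generalised eigenvector v of λ).

  λ = -5: largest Jordan block has size 3, contributing (x + 5)^3

So m_A(x) = (x + 5)^3 = x^3 + 15*x^2 + 75*x + 125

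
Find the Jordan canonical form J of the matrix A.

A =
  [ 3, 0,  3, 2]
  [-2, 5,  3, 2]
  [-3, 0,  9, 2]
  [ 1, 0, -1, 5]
J_1(5) ⊕ J_1(5) ⊕ J_2(6)

The characteristic polynomial is
  det(x·I − A) = x^4 - 22*x^3 + 181*x^2 - 660*x + 900 = (x - 6)^2*(x - 5)^2

Eigenvalues and multiplicities (the geometric multiplicity of λ is n − rank(A − λI), which equals the number of Jordan blocks for λ):
  λ = 5: algebraic multiplicity = 2, geometric multiplicity = 2
  λ = 6: algebraic multiplicity = 2, geometric multiplicity = 1

Determining the block sizes for each eigenvalue:
  λ = 5: gm = am = 2, so every block has size 1 → block sizes [1, 1]
  λ = 6: one block (gm = 1), so the single block has size am = 2 → block sizes [2]

Assembling the blocks gives a Jordan form
J =
  [5, 0, 0, 0]
  [0, 5, 0, 0]
  [0, 0, 6, 1]
  [0, 0, 0, 6]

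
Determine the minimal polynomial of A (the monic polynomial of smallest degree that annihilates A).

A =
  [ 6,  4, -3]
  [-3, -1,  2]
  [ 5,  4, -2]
x^3 - 3*x^2 + 3*x - 1

The characteristic polynomial is χ_A(x) = (x - 1)^3, so the eigenvalues are known. The minimal polynomial is
  m_A(x) = Π_λ (x − λ)^{k_λ}
where k_λ is the size of the *largest* Jordan block for λ (equivalently, the smallest k with (A − λI)^k v = 0 for every generalised eigenvector v of λ).

  λ = 1: largest Jordan block has size 3, contributing (x − 1)^3

So m_A(x) = (x - 1)^3 = x^3 - 3*x^2 + 3*x - 1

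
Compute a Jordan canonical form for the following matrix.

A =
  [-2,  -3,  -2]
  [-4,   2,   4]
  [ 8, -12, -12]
J_2(-4) ⊕ J_1(-4)

The characteristic polynomial is
  det(x·I − A) = x^3 + 12*x^2 + 48*x + 64 = (x + 4)^3

Eigenvalues and multiplicities (the geometric multiplicity of λ is n − rank(A − λI), which equals the number of Jordan blocks for λ):
  λ = -4: algebraic multiplicity = 3, geometric multiplicity = 2

Determining the block sizes for each eigenvalue:
  λ = -4: 2 blocks summing to 3 forces exactly one block of size 2 and the rest size 1 → block sizes [2, 1]

Assembling the blocks gives a Jordan form
J =
  [-4,  1,  0]
  [ 0, -4,  0]
  [ 0,  0, -4]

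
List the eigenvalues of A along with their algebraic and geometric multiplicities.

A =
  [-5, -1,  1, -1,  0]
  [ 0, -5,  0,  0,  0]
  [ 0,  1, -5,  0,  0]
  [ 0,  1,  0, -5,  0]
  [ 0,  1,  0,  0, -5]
λ = -5: alg = 5, geom = 3

Step 1 — factor the characteristic polynomial to read off the algebraic multiplicities:
  χ_A(x) = (x + 5)^5

Step 2 — compute geometric multiplicities via the rank-nullity identity g(λ) = n − rank(A − λI):
  rank(A − (-5)·I) = 2, so dim ker(A − (-5)·I) = n − 2 = 3

Summary:
  λ = -5: algebraic multiplicity = 5, geometric multiplicity = 3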